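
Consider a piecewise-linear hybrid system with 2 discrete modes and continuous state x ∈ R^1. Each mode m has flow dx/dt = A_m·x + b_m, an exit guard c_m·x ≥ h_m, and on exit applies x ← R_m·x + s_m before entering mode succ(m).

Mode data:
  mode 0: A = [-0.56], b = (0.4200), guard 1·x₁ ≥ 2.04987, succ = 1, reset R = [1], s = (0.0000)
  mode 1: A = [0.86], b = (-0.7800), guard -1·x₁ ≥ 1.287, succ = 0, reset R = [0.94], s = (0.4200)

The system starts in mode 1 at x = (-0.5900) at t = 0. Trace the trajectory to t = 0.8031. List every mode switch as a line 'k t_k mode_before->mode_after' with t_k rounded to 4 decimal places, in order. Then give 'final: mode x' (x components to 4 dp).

1 0.4445 1->0
final: 0 -0.5096

Mode 1: guard c·x = 1.2870 hit at Δt = 0.4445 (t = 0.4445), x⁻ = (-1.2870) → reset → x⁺ = (-0.7898), jump to mode 0
Mode 0: flow for 0.3586 to horizon, guard not reached → x = (-0.5096)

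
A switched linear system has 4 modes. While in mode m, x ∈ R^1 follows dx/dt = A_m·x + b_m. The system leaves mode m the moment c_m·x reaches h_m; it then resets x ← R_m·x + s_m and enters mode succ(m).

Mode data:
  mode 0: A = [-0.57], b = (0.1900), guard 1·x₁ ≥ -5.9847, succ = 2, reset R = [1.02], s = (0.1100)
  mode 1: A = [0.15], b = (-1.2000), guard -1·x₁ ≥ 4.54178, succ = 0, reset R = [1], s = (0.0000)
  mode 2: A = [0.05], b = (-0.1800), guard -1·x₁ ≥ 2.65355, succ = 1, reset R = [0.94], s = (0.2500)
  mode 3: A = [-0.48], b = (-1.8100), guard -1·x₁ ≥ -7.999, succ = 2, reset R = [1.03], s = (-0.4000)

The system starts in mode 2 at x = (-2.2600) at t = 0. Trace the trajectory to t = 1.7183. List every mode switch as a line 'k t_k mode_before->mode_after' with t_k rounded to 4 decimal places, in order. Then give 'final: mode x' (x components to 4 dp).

1 1.3000 2->1
final: 1 -2.9077

Mode 2: guard c·x = 2.6536 hit at Δt = 1.3000 (t = 1.3000), x⁻ = (-2.6536) → reset → x⁺ = (-2.2443), jump to mode 1
Mode 1: flow for 0.4183 to horizon, guard not reached → x = (-2.9077)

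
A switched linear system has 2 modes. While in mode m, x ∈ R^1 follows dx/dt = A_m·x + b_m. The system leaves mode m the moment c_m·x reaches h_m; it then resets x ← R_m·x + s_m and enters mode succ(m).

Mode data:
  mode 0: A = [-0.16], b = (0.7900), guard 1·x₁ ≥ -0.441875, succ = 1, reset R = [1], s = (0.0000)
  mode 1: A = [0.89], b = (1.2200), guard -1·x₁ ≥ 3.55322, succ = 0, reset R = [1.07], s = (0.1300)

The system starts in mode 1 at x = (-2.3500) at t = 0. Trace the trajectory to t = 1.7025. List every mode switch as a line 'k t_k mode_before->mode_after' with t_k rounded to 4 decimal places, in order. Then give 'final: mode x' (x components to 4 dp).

Mode 1: guard c·x = 3.5532 hit at Δt = 0.9005 (t = 0.9005), x⁻ = (-3.5532) → reset → x⁺ = (-3.6719), jump to mode 0
Mode 0: flow for 0.8020 to horizon, guard not reached → x = (-2.6351)

1 0.9005 1->0
final: 0 -2.6351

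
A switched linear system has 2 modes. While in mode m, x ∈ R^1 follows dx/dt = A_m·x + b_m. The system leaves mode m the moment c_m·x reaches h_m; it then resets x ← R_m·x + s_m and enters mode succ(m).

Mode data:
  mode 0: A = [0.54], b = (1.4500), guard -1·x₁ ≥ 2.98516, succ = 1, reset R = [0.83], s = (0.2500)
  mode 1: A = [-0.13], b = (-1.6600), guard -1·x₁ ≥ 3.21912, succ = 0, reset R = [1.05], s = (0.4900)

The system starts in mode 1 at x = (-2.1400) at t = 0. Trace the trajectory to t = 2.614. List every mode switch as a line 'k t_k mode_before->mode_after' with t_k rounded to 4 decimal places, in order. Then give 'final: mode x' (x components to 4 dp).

Mode 1: guard c·x = 3.2191 hit at Δt = 0.8235 (t = 0.8235), x⁻ = (-3.2191) → reset → x⁺ = (-2.8901), jump to mode 0
Mode 0: guard c·x = 2.9852 hit at Δt = 0.7060 (t = 1.5295), x⁻ = (-2.9852) → reset → x⁺ = (-2.2277), jump to mode 1
Mode 1: guard c·x = 3.2191 hit at Δt = 0.7598 (t = 2.2892), x⁻ = (-3.2191) → reset → x⁺ = (-2.8901), jump to mode 0
Mode 0: flow for 0.3248 to horizon, guard not reached → x = (-2.9293)

1 0.8235 1->0
2 1.5295 0->1
3 2.2892 1->0
final: 0 -2.9293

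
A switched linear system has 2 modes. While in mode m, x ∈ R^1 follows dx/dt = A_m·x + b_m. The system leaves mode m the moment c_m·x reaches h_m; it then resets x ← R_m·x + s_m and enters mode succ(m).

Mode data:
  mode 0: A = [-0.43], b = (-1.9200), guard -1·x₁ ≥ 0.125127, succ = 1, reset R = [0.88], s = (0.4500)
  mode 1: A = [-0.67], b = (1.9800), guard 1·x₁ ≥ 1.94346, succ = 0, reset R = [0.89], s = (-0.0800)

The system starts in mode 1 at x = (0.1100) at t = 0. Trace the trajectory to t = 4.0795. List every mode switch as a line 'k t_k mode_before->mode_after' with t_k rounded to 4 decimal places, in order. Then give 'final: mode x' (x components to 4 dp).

1 1.5432 1->0
2 2.3405 0->1
3 3.7580 1->0
final: 0 0.8601

Mode 1: guard c·x = 1.9435 hit at Δt = 1.5432 (t = 1.5432), x⁻ = (1.9435) → reset → x⁺ = (1.6497), jump to mode 0
Mode 0: guard c·x = 0.1251 hit at Δt = 0.7973 (t = 2.3405), x⁻ = (-0.1251) → reset → x⁺ = (0.3399), jump to mode 1
Mode 1: guard c·x = 1.9435 hit at Δt = 1.4175 (t = 3.7580), x⁻ = (1.9435) → reset → x⁺ = (1.6497), jump to mode 0
Mode 0: flow for 0.3215 to horizon, guard not reached → x = (0.8601)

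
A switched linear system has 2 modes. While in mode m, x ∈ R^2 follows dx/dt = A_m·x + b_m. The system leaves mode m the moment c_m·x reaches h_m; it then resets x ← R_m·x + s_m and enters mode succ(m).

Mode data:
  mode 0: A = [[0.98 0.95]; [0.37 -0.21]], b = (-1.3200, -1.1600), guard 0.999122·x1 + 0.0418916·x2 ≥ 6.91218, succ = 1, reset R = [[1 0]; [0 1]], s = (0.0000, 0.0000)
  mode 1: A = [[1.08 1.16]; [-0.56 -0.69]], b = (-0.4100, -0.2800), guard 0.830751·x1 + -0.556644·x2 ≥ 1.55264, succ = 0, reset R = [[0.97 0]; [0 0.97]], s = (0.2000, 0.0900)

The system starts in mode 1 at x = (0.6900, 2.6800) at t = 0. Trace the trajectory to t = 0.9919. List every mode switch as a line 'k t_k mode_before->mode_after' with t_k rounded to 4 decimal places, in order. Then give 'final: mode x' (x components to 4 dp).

Mode 1: guard c·x = 1.5526 hit at Δt = 0.5478 (t = 0.5478), x⁻ = (2.7158, 1.2638) → reset → x⁺ = (2.8343, 1.3159), jump to mode 0
Mode 0: flow for 0.4441 to horizon, guard not reached → x = (4.3167, 1.2615)

1 0.5478 1->0
final: 0 4.3167 1.2615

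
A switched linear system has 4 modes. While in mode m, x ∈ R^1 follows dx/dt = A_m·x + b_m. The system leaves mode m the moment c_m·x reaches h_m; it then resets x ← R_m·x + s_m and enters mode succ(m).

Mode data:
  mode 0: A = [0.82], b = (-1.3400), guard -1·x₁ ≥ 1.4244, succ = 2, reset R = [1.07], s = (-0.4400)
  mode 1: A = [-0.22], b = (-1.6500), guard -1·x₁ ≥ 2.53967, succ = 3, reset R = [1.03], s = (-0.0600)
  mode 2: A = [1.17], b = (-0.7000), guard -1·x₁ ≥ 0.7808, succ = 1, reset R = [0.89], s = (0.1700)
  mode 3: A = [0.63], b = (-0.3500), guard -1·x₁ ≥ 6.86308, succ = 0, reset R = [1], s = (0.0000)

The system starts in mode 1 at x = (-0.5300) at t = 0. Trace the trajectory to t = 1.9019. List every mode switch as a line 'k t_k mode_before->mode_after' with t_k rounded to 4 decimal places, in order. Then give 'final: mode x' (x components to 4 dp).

1 1.5461 1->3
final: 3 -3.4878

Mode 1: guard c·x = 2.5397 hit at Δt = 1.5461 (t = 1.5461), x⁻ = (-2.5397) → reset → x⁺ = (-2.6759), jump to mode 3
Mode 3: flow for 0.3558 to horizon, guard not reached → x = (-3.4878)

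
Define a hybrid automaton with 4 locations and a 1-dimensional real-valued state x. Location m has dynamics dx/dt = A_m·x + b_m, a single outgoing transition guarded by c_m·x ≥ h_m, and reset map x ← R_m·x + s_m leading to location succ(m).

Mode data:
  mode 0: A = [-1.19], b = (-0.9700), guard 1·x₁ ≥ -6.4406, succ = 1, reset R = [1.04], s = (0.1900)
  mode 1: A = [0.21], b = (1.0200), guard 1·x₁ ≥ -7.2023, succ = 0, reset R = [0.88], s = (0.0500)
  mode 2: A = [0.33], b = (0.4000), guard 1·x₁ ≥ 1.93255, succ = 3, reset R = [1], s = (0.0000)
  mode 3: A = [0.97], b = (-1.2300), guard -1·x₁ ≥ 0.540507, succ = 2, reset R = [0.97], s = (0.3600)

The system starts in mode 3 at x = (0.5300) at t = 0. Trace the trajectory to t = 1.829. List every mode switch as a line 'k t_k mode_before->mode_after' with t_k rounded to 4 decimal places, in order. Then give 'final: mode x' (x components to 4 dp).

1 0.9240 3->2
final: 2 0.2004

Mode 3: guard c·x = 0.5405 hit at Δt = 0.9240 (t = 0.9240), x⁻ = (-0.5405) → reset → x⁺ = (-0.1643), jump to mode 2
Mode 2: flow for 0.9050 to horizon, guard not reached → x = (0.2004)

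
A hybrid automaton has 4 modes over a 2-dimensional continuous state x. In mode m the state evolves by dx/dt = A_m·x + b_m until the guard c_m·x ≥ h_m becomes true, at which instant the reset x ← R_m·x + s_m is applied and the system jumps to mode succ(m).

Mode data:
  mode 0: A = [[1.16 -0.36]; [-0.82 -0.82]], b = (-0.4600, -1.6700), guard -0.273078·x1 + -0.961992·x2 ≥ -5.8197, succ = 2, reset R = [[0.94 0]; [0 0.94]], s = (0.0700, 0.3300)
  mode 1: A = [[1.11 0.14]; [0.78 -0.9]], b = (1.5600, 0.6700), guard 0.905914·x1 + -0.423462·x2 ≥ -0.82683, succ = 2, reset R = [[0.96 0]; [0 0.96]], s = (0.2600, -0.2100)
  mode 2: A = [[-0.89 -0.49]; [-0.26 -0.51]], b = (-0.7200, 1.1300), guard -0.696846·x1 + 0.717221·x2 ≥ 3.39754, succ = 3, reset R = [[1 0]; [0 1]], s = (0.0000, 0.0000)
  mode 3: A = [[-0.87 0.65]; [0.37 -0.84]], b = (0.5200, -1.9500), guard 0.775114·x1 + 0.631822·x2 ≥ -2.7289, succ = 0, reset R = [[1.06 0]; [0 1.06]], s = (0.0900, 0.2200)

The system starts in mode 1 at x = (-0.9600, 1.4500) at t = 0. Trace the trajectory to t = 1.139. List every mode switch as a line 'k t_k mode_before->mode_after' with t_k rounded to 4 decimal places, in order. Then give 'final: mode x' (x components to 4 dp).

1 0.5387 1->2
final: 2 -0.6652 1.1547

Mode 1: guard c·x = -0.8268 hit at Δt = 0.5387 (t = 0.5387), x⁻ = (-0.4734, 0.9398) → reset → x⁺ = (-0.1944, 0.6922), jump to mode 2
Mode 2: flow for 0.6003 to horizon, guard not reached → x = (-0.6652, 1.1547)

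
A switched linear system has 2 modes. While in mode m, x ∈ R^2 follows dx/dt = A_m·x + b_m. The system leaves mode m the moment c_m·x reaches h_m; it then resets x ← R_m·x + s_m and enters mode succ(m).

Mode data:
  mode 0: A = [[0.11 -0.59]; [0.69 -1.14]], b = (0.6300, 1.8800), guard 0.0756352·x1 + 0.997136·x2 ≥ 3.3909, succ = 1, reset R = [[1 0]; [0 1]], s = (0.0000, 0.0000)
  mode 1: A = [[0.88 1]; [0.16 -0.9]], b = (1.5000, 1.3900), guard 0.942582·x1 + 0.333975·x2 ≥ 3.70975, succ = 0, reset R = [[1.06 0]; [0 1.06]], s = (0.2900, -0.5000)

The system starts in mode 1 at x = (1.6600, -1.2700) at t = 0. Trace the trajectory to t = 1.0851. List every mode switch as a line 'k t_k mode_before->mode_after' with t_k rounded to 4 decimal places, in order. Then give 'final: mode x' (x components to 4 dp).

Mode 1: guard c·x = 3.7098 hit at Δt = 0.6683 (t = 0.6683), x⁻ = (3.8587, 0.2175) → reset → x⁺ = (4.3802, -0.2695), jump to mode 0
Mode 0: flow for 0.4168 to horizon, guard not reached → x = (4.6849, 1.5045)

1 0.6683 1->0
final: 0 4.6849 1.5045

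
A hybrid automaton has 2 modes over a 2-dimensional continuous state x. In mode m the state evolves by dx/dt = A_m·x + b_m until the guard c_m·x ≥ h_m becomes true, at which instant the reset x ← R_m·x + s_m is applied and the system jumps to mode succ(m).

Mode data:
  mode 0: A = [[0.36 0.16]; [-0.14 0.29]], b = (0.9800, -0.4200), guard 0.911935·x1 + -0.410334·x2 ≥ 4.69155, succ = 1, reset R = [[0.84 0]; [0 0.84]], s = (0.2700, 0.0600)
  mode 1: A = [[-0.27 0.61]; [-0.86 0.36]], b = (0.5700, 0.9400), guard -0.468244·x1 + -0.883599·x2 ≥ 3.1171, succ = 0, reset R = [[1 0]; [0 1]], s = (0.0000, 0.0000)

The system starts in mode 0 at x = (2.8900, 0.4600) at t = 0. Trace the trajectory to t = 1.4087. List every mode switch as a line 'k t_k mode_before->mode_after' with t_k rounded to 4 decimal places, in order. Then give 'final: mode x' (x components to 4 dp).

1 0.8737 0->1
final: 1 3.8147 -1.8615

Mode 0: guard c·x = 4.6916 hit at Δt = 0.8737 (t = 0.8737), x⁻ = (4.9824, -0.3605) → reset → x⁺ = (4.4552, -0.2428), jump to mode 1
Mode 1: flow for 0.5350 to horizon, guard not reached → x = (3.8147, -1.8615)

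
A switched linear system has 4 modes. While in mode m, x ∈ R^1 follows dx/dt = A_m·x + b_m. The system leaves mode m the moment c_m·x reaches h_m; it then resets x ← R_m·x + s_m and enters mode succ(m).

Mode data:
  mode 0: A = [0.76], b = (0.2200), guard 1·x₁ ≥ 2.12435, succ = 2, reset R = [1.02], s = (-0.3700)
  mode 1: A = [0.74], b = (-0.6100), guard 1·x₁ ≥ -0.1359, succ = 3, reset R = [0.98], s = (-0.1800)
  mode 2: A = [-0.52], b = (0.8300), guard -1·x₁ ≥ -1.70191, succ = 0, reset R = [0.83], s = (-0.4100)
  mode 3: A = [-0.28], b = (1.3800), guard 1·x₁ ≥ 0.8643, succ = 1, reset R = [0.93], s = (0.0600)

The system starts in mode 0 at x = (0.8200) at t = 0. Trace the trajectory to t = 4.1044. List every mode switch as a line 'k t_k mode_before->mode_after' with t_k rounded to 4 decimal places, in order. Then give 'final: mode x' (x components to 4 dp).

1 1.0228 0->2
2 2.2547 2->0
3 3.0770 0->2
final: 2 1.7138

Mode 0: guard c·x = 2.1244 hit at Δt = 1.0228 (t = 1.0228), x⁻ = (2.1244) → reset → x⁺ = (1.7968), jump to mode 2
Mode 2: guard c·x = -1.7019 hit at Δt = 1.2319 (t = 2.2547), x⁻ = (1.7019) → reset → x⁺ = (1.0026), jump to mode 0
Mode 0: guard c·x = 2.1244 hit at Δt = 0.8223 (t = 3.0770), x⁻ = (2.1243) → reset → x⁺ = (1.7968), jump to mode 2
Mode 2: flow for 1.0274 to horizon, guard not reached → x = (1.7138)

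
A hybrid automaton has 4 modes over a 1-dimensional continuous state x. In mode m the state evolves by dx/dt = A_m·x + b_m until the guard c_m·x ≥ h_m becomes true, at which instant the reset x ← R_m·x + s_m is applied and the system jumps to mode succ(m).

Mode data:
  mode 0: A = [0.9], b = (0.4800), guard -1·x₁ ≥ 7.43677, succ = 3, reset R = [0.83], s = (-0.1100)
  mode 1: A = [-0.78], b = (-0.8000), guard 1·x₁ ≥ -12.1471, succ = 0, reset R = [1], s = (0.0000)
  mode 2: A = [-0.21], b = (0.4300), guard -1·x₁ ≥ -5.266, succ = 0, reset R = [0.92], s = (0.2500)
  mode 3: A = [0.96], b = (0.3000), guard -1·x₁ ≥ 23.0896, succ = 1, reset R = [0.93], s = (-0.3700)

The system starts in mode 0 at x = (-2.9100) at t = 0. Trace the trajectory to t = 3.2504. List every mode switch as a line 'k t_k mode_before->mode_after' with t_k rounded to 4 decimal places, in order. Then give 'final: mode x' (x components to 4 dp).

1 1.1848 0->3
2 2.5796 3->1
final: 1 -13.3623

Mode 0: guard c·x = 7.4368 hit at Δt = 1.1848 (t = 1.1848), x⁻ = (-7.4368) → reset → x⁺ = (-6.2825), jump to mode 3
Mode 3: guard c·x = 23.0896 hit at Δt = 1.3948 (t = 2.5796), x⁻ = (-23.0896) → reset → x⁺ = (-21.8433), jump to mode 1
Mode 1: flow for 0.6708 to horizon, guard not reached → x = (-13.3623)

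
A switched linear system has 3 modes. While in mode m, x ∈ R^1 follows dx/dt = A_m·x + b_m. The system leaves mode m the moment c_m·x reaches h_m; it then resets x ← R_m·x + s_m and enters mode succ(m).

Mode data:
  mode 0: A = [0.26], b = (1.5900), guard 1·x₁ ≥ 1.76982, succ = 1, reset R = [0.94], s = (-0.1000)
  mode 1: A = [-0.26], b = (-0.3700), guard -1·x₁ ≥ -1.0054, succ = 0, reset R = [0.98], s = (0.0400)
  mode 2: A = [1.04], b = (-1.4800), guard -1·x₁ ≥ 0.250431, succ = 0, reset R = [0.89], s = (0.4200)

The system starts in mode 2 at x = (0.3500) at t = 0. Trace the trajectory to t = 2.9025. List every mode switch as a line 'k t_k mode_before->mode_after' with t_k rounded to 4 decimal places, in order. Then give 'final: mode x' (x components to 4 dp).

Mode 2: guard c·x = 0.2504 hit at Δt = 0.4273 (t = 0.4273), x⁻ = (-0.2504) → reset → x⁺ = (0.1971), jump to mode 0
Mode 0: guard c·x = 1.7698 hit at Δt = 0.8556 (t = 1.2829), x⁻ = (1.7698) → reset → x⁺ = (1.5636), jump to mode 1
Mode 1: guard c·x = -1.0054 hit at Δt = 0.7958 (t = 2.0787), x⁻ = (1.0054) → reset → x⁺ = (1.0253), jump to mode 0
Mode 0: guard c·x = 1.7698 hit at Δt = 0.3815 (t = 2.4602), x⁻ = (1.7698) → reset → x⁺ = (1.5636), jump to mode 1
Mode 1: flow for 0.4423 to horizon, guard not reached → x = (1.2392)

1 0.4273 2->0
2 1.2829 0->1
3 2.0787 1->0
4 2.4602 0->1
final: 1 1.2392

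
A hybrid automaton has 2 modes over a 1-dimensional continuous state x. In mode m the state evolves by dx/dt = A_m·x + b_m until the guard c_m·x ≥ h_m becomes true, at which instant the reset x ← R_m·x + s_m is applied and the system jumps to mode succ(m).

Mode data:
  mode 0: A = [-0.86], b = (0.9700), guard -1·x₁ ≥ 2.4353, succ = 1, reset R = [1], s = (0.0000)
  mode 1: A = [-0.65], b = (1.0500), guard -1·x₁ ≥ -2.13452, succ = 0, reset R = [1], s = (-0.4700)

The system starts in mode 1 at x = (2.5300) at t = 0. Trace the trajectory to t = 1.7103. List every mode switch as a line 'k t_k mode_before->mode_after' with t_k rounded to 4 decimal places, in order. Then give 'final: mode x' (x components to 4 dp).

Mode 1: guard c·x = -2.1345 hit at Δt = 0.8713 (t = 0.8713), x⁻ = (2.1345) → reset → x⁺ = (1.6645), jump to mode 0
Mode 0: flow for 0.8390 to horizon, guard not reached → x = (1.3887)

1 0.8713 1->0
final: 0 1.3887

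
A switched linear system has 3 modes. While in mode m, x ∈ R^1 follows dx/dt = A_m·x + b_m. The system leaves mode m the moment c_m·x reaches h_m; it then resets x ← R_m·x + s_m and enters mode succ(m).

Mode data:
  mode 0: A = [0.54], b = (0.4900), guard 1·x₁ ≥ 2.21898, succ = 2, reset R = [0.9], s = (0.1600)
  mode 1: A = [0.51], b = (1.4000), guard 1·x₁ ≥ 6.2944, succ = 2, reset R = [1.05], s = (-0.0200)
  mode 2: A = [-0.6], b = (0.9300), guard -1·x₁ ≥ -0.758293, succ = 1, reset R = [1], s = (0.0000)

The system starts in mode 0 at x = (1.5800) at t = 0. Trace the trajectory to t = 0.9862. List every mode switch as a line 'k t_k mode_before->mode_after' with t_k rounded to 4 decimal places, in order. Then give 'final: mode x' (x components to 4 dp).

Mode 0: guard c·x = 2.2190 hit at Δt = 0.4234 (t = 0.4234), x⁻ = (2.2190) → reset → x⁺ = (2.1571), jump to mode 2
Mode 2: flow for 0.5628 to horizon, guard not reached → x = (1.9831)

1 0.4234 0->2
final: 2 1.9831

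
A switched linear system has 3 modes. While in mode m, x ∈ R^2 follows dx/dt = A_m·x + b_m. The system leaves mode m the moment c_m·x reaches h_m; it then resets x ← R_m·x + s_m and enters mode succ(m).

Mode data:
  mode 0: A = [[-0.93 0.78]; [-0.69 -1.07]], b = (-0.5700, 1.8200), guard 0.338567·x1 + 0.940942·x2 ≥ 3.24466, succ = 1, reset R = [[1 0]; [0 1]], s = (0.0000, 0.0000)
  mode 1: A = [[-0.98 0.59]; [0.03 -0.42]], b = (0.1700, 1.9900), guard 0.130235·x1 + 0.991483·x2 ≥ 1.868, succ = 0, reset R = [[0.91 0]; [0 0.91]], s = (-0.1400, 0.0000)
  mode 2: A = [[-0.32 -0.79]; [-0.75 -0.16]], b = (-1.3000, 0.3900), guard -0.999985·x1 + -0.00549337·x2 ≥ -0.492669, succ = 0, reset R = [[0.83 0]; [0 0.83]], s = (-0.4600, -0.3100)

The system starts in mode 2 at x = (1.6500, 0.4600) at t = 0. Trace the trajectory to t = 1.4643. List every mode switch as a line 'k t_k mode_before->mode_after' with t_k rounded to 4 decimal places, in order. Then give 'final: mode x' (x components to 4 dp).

Mode 2: guard c·x = -0.4927 hit at Δt = 0.6256 (t = 0.6256), x⁻ = (0.4916, 0.1881) → reset → x⁺ = (-0.0519, -0.1539), jump to mode 0
Mode 0: flow for 0.8387 to horizon, guard not reached → x = (-0.0928, 0.9971)

1 0.6256 2->0
final: 0 -0.0928 0.9971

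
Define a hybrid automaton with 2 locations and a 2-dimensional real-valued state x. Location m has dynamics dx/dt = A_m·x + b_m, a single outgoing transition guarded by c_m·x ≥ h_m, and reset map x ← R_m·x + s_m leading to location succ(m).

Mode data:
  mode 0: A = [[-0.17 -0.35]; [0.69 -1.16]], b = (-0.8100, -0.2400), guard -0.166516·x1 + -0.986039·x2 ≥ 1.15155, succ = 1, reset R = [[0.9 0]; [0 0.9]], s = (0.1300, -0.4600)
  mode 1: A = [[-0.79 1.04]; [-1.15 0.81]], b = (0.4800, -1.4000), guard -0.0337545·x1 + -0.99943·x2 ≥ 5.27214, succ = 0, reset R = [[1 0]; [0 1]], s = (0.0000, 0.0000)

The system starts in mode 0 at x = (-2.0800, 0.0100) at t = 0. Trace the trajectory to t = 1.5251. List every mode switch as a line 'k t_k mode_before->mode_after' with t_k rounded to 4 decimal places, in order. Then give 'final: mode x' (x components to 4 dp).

1 0.6361 0->1
final: 1 -1.5640 -1.6809

Mode 0: guard c·x = 1.1516 hit at Δt = 0.6361 (t = 0.6361), x⁻ = (-2.2630, -0.7857) → reset → x⁺ = (-1.9067, -1.1671), jump to mode 1
Mode 1: flow for 0.8890 to horizon, guard not reached → x = (-1.5640, -1.6809)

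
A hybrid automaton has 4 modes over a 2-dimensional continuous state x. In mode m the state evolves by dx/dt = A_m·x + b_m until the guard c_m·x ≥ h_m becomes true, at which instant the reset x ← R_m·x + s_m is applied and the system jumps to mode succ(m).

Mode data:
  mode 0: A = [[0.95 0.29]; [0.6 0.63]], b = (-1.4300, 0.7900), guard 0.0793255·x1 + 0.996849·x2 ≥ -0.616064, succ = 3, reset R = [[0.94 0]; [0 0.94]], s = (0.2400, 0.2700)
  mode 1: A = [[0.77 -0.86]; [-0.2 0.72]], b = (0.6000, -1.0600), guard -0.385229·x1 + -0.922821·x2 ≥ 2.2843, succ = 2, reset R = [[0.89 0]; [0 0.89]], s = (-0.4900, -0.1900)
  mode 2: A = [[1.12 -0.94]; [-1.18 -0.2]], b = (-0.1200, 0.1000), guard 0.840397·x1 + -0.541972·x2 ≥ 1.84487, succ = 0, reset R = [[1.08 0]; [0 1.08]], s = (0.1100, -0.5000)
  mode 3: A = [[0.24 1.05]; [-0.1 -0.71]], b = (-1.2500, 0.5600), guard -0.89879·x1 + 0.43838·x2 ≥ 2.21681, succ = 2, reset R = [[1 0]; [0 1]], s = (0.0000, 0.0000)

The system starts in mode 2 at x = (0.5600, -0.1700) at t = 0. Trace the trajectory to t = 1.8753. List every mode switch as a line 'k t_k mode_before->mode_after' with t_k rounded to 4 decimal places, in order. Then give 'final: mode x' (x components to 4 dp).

Mode 2: guard c·x = 1.8449 hit at Δt = 0.7525 (t = 0.7525), x⁻ = (1.6201, -0.8918) → reset → x⁺ = (1.8597, -1.4631), jump to mode 0
Mode 0: guard c·x = -0.6161 hit at Δt = 0.5889 (t = 1.3414), x⁻ = (1.8582, -0.7659) → reset → x⁺ = (1.9867, -0.4499), jump to mode 3
Mode 3: flow for 0.5339 to horizon, guard not reached → x = (1.3744, -0.1326)

1 0.7525 2->0
2 1.3414 0->3
final: 3 1.3744 -0.1326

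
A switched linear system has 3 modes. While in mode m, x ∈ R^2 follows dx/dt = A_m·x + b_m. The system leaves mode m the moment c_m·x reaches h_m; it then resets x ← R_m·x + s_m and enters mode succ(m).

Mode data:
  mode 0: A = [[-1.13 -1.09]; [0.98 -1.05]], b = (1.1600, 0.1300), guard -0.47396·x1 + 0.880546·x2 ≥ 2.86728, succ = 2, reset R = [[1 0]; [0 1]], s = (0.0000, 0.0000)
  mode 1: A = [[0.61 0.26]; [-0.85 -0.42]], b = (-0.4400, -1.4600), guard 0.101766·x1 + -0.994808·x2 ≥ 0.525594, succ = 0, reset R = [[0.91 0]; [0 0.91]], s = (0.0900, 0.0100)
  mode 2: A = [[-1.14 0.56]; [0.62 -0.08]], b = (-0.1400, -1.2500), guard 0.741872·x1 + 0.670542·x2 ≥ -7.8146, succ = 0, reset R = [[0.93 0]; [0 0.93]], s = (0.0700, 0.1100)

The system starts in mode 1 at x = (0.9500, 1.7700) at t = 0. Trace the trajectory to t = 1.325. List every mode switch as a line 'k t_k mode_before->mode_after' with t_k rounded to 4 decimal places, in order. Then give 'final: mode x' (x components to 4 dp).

1 0.8012 1->0
final: 0 1.1324 0.3309

Mode 1: guard c·x = 0.5256 hit at Δt = 0.8012 (t = 0.8012), x⁻ = (1.2912, -0.3963) → reset → x⁺ = (1.2650, -0.3506), jump to mode 0
Mode 0: flow for 0.5238 to horizon, guard not reached → x = (1.1324, 0.3309)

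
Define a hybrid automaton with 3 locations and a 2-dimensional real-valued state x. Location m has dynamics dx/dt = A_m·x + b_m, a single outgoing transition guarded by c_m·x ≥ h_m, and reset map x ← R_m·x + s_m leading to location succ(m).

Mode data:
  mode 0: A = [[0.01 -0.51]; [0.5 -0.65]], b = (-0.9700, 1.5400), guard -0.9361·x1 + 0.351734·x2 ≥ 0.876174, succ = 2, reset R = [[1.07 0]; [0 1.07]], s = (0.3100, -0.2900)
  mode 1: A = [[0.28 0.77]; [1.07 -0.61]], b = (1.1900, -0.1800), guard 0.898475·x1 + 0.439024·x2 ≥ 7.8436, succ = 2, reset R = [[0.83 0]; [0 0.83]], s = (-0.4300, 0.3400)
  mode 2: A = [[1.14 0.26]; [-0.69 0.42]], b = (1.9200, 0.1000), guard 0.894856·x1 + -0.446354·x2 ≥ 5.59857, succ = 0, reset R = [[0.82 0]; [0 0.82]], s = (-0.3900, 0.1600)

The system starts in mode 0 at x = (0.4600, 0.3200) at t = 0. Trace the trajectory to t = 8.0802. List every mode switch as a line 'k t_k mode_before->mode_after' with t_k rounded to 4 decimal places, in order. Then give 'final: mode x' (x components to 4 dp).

1 0.7296 0->2
2 2.1155 2->0
3 4.2819 0->2
4 5.3482 2->0
5 7.3039 0->2
final: 2 5.4220 3.3631

Mode 0: guard c·x = 0.8762 hit at Δt = 0.7296 (t = 0.7296), x⁻ = (-0.5305, 1.0792) → reset → x⁺ = (-0.2576, 0.8648), jump to mode 2
Mode 2: guard c·x = 5.5986 hit at Δt = 1.3859 (t = 2.1155), x⁻ = (5.9521, -0.6100) → reset → x⁺ = (4.4908, -0.3402), jump to mode 0
Mode 0: guard c·x = 0.8762 hit at Δt = 2.1664 (t = 4.2819), x⁻ = (0.1643, 2.9283) → reset → x⁺ = (0.4858, 2.8433), jump to mode 2
Mode 2: guard c·x = 5.5986 hit at Δt = 1.0663 (t = 5.3482), x⁻ = (7.1792, 1.8501) → reset → x⁺ = (5.4970, 1.6771), jump to mode 0
Mode 0: guard c·x = 0.8762 hit at Δt = 1.9557 (t = 7.3039), x⁻ = (0.4166, 3.5997) → reset → x⁺ = (0.7557, 3.5617), jump to mode 2
Mode 2: flow for 0.7763 to horizon, guard not reached → x = (5.4220, 3.3631)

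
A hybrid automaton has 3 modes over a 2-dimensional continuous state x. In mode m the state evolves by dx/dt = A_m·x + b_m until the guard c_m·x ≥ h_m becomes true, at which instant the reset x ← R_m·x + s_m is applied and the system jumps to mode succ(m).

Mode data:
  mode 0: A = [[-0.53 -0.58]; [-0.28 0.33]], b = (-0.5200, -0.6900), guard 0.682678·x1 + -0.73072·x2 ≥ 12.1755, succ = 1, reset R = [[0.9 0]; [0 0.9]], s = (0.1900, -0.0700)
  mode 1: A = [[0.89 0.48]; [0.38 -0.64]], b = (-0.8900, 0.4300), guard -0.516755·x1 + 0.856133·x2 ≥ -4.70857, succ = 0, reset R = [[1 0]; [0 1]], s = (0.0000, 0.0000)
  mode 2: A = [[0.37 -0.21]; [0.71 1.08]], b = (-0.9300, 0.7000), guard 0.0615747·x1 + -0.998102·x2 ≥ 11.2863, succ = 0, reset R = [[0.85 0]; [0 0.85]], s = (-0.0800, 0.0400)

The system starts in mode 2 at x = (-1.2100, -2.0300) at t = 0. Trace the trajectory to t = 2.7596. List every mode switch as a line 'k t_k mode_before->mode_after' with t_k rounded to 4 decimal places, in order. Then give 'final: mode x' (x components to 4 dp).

Mode 2: guard c·x = 11.2863 hit at Δt = 1.4605 (t = 1.4605), x⁻ = (-1.8135, -11.4196) → reset → x⁺ = (-1.6215, -9.6667), jump to mode 0
Mode 0: guard c·x = 12.1755 hit at Δt = 0.8483 (t = 2.3088), x⁻ = (3.2163, -13.6575) → reset → x⁺ = (3.0847, -12.3617), jump to mode 1
Mode 1: flow for 0.4508 to horizon, guard not reached → x = (1.2978, -8.7762)

1 1.4605 2->0
2 2.3088 0->1
final: 1 1.2978 -8.7762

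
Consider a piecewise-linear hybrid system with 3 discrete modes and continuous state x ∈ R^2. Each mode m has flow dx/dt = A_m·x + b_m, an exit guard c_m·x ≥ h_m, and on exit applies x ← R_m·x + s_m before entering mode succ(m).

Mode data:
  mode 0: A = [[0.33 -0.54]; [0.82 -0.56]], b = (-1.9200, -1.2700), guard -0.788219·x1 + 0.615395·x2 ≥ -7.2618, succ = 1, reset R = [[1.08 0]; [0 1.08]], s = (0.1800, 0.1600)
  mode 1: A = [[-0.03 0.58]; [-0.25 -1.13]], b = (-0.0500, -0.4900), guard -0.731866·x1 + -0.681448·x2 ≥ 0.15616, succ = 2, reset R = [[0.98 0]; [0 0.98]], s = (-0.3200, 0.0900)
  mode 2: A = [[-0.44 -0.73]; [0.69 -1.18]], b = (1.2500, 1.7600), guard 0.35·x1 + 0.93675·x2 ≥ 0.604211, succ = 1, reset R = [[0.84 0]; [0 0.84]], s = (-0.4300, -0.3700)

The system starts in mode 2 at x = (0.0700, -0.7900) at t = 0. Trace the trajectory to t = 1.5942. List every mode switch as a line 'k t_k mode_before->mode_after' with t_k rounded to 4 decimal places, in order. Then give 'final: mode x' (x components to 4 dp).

1 0.5251 2->1
2 1.2361 1->2
final: 2 0.1425 0.3917

Mode 2: guard c·x = 0.6042 hit at Δt = 0.5251 (t = 0.5251), x⁻ = (0.6883, 0.3879) → reset → x⁺ = (0.1481, -0.0442), jump to mode 1
Mode 1: guard c·x = 0.1562 hit at Δt = 0.7110 (t = 1.2361), x⁻ = (0.0386, -0.2707) → reset → x⁺ = (-0.2821, -0.1753), jump to mode 2
Mode 2: flow for 0.3581 to horizon, guard not reached → x = (0.1425, 0.3917)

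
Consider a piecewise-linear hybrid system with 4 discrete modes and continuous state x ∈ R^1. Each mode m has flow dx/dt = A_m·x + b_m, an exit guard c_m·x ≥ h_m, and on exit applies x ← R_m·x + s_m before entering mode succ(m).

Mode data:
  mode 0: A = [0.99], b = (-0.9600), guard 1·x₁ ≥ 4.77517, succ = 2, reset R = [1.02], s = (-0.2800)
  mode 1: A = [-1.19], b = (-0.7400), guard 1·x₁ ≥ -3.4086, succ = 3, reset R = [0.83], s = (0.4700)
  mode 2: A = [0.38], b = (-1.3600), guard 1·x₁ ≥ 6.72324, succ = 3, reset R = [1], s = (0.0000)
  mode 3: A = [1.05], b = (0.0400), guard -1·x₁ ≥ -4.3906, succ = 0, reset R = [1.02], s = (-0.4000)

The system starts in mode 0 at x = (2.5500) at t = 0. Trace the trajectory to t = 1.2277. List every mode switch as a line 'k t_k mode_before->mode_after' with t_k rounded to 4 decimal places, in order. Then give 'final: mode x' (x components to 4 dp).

1 0.8877 0->2
final: 2 4.7302

Mode 0: guard c·x = 4.7752 hit at Δt = 0.8877 (t = 0.8877), x⁻ = (4.7752) → reset → x⁺ = (4.5907), jump to mode 2
Mode 2: flow for 0.3400 to horizon, guard not reached → x = (4.7302)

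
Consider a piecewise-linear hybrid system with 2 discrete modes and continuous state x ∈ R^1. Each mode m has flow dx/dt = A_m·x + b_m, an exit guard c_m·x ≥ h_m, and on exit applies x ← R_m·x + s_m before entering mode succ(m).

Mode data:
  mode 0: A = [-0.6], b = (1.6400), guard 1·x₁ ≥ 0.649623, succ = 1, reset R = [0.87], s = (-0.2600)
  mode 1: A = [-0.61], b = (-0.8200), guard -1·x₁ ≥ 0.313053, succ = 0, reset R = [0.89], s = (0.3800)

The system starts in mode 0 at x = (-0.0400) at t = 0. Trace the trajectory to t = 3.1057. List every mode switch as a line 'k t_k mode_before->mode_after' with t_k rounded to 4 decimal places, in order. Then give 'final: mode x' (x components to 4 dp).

1 0.4765 0->1
2 1.2465 1->0
3 1.6358 0->1
4 2.4058 1->0
5 2.7951 0->1
final: 1 0.0205

Mode 0: guard c·x = 0.6496 hit at Δt = 0.4765 (t = 0.4765), x⁻ = (0.6496) → reset → x⁺ = (0.3052), jump to mode 1
Mode 1: guard c·x = 0.3131 hit at Δt = 0.7700 (t = 1.2465), x⁻ = (-0.3131) → reset → x⁺ = (0.1014), jump to mode 0
Mode 0: guard c·x = 0.6496 hit at Δt = 0.3893 (t = 1.6358), x⁻ = (0.6496) → reset → x⁺ = (0.3052), jump to mode 1
Mode 1: guard c·x = 0.3131 hit at Δt = 0.7700 (t = 2.4058), x⁻ = (-0.3131) → reset → x⁺ = (0.1014), jump to mode 0
Mode 0: guard c·x = 0.6496 hit at Δt = 0.3893 (t = 2.7951), x⁻ = (0.6496) → reset → x⁺ = (0.3052), jump to mode 1
Mode 1: flow for 0.3106 to horizon, guard not reached → x = (0.0205)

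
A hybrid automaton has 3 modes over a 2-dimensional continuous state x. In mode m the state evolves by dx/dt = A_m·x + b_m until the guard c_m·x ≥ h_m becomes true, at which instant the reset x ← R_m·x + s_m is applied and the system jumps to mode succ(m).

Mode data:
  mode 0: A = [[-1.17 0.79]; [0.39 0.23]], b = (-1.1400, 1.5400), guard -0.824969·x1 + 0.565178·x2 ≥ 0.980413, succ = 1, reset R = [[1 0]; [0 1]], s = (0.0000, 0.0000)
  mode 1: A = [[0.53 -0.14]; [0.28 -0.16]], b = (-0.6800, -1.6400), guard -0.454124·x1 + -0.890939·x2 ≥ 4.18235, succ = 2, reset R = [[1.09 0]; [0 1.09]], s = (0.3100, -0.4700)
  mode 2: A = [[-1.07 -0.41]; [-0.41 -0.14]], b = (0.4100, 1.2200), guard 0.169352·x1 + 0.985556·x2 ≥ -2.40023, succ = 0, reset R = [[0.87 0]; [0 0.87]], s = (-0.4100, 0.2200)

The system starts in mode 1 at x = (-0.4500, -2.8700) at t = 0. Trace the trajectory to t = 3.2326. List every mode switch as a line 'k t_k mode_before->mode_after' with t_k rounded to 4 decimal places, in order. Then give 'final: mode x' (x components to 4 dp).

Mode 1: guard c·x = 4.1823 hit at Δt = 1.0138 (t = 1.0138), x⁻ = (-1.0317, -4.1684) → reset → x⁺ = (-0.8146, -5.0136), jump to mode 2
Mode 2: guard c·x = -2.4002 hit at Δt = 1.5881 (t = 2.6019), x⁻ = (1.2219, -2.6454) → reset → x⁺ = (0.6530, -2.0815), jump to mode 0
Mode 0: flow for 0.6307 to horizon, guard not reached → x = (-0.7888, -1.4051)

1 1.0138 1->2
2 2.6019 2->0
final: 0 -0.7888 -1.4051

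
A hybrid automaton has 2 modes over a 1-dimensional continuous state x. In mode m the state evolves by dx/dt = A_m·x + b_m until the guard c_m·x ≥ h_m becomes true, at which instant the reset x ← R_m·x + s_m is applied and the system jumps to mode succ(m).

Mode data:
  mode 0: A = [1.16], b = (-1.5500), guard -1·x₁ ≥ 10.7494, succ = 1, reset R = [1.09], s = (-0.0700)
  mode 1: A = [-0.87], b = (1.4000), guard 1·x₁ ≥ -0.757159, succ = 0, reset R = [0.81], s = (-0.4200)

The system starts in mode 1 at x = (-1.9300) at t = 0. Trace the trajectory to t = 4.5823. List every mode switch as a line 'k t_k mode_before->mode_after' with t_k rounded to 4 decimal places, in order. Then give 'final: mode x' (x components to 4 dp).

Mode 1: guard c·x = -0.7572 hit at Δt = 0.4627 (t = 0.4627), x⁻ = (-0.7572) → reset → x⁺ = (-1.0333), jump to mode 0
Mode 0: guard c·x = 10.7494 hit at Δt = 1.4046 (t = 1.8673), x⁻ = (-10.7494) → reset → x⁺ = (-11.7868), jump to mode 1
Mode 1: guard c·x = -0.7572 hit at Δt = 1.9927 (t = 3.8600), x⁻ = (-0.7572) → reset → x⁺ = (-1.0333), jump to mode 0
Mode 0: flow for 0.7223 to horizon, guard not reached → x = (-4.1411)

1 0.4627 1->0
2 1.8673 0->1
3 3.8600 1->0
final: 0 -4.1411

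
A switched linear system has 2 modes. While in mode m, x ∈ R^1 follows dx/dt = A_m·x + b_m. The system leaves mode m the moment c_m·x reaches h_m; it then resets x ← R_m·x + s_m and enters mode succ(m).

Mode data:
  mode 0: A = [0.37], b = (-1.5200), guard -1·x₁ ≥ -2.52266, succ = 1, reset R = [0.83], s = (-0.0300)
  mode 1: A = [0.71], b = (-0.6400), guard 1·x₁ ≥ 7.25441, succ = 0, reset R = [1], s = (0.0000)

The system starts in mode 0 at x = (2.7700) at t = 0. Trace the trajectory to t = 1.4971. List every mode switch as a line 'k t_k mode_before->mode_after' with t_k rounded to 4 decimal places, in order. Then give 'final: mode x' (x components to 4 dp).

Mode 0: guard c·x = -2.5227 hit at Δt = 0.4584 (t = 0.4584), x⁻ = (2.5227) → reset → x⁺ = (2.0638), jump to mode 1
Mode 1: flow for 1.0387 to horizon, guard not reached → x = (3.3316)

1 0.4584 0->1
final: 1 3.3316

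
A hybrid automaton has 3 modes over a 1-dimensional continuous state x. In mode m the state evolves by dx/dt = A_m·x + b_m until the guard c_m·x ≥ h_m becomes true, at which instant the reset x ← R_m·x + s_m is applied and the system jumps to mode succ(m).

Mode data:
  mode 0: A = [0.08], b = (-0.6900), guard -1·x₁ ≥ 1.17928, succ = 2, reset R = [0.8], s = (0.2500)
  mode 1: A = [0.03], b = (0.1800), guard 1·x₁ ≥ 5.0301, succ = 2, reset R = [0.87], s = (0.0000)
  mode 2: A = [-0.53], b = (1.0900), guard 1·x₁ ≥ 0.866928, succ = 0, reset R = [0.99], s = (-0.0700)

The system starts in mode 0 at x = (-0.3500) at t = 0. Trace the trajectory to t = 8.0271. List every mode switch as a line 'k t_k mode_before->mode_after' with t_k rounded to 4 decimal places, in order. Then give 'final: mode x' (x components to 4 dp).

1 1.1047 0->2
2 2.6857 2->0
3 5.4857 0->2
4 7.0667 2->0
final: 0 0.1624

Mode 0: guard c·x = 1.1793 hit at Δt = 1.1047 (t = 1.1047), x⁻ = (-1.1793) → reset → x⁺ = (-0.6934), jump to mode 2
Mode 2: guard c·x = 0.8669 hit at Δt = 1.5810 (t = 2.6857), x⁻ = (0.8669) → reset → x⁺ = (0.7883), jump to mode 0
Mode 0: guard c·x = 1.1793 hit at Δt = 2.7999 (t = 5.4857), x⁻ = (-1.1793) → reset → x⁺ = (-0.6934), jump to mode 2
Mode 2: guard c·x = 0.8669 hit at Δt = 1.5810 (t = 7.0667), x⁻ = (0.8669) → reset → x⁺ = (0.7883), jump to mode 0
Mode 0: flow for 0.9604 to horizon, guard not reached → x = (0.1624)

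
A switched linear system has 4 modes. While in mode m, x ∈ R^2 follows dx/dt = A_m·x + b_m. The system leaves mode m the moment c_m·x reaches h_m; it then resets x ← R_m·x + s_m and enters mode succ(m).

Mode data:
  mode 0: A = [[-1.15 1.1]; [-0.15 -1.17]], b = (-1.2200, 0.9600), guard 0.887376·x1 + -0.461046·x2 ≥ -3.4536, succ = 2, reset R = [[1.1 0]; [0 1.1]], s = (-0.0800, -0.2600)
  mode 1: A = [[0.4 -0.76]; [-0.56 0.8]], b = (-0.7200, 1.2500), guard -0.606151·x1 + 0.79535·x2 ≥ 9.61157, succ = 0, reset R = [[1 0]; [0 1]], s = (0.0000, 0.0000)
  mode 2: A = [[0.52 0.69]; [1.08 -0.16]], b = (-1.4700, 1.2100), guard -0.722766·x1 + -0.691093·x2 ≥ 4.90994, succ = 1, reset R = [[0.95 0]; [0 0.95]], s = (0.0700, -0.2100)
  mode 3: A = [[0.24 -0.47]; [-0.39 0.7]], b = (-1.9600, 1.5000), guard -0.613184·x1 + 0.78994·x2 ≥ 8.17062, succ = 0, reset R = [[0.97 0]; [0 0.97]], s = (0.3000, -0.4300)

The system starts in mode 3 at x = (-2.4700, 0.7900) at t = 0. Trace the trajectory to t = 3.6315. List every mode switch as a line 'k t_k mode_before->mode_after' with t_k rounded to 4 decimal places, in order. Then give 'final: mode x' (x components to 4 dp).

1 0.9145 3->0
2 1.4029 0->2
3 2.8724 2->1
final: 1 -8.4523 3.0542

Mode 3: guard c·x = 8.1706 hit at Δt = 0.9145 (t = 0.9145), x⁻ = (-6.3583, 5.4078) → reset → x⁺ = (-5.8676, 4.8155), jump to mode 0
Mode 0: guard c·x = -3.4536 hit at Δt = 0.4884 (t = 1.4029), x⁻ = (-2.1886, 3.2784) → reset → x⁺ = (-2.4874, 3.3463), jump to mode 2
Mode 2: guard c·x = 4.9099 hit at Δt = 1.4695 (t = 2.8724), x⁻ = (-5.8604, -0.9756) → reset → x⁺ = (-5.4974, -1.1368), jump to mode 1
Mode 1: flow for 0.7591 to horizon, guard not reached → x = (-8.4523, 3.0542)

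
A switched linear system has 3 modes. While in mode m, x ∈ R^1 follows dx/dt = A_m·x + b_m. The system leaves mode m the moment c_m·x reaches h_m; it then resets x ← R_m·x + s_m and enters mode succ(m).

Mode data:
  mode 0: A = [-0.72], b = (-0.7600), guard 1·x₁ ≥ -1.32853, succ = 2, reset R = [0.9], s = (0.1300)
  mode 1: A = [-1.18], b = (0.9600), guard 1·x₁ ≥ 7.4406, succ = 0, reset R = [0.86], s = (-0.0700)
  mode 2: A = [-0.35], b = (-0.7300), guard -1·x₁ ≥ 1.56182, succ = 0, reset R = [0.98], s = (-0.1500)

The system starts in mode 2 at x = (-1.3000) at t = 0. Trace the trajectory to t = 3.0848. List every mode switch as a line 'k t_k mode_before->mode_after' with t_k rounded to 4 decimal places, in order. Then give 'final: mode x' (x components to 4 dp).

1 1.1580 2->0
2 2.3086 0->2
final: 2 -1.3083

Mode 2: guard c·x = 1.5618 hit at Δt = 1.1580 (t = 1.1580), x⁻ = (-1.5618) → reset → x⁺ = (-1.6806), jump to mode 0
Mode 0: guard c·x = -1.3285 hit at Δt = 1.1506 (t = 2.3086), x⁻ = (-1.3285) → reset → x⁺ = (-1.0657), jump to mode 2
Mode 2: flow for 0.7762 to horizon, guard not reached → x = (-1.3083)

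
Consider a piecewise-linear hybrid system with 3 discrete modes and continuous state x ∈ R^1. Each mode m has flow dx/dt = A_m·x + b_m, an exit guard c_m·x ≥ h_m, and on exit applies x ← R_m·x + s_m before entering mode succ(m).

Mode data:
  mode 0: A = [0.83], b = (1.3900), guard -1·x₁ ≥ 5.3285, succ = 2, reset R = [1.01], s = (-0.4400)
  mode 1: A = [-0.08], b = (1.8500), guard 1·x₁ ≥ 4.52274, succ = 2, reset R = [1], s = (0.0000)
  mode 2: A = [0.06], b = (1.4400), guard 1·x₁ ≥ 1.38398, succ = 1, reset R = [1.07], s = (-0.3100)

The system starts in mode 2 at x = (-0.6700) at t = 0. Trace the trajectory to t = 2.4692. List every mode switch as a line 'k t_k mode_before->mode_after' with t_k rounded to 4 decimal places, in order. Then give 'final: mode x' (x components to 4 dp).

Mode 2: guard c·x = 1.3840 hit at Δt = 1.4063 (t = 1.4063), x⁻ = (1.3840) → reset → x⁺ = (1.1709), jump to mode 1
Mode 1: flow for 1.0629 to horizon, guard not reached → x = (2.9605)

1 1.4063 2->1
final: 1 2.9605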